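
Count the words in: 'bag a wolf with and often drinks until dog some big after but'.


Counting words by splitting on spaces:
  Word 1: 'bag'
  Word 2: 'a'
  Word 3: 'wolf'
  Word 4: 'with'
  Word 5: 'and'
  Word 6: 'often'
  Word 7: 'drinks'
  Word 8: 'until'
  Word 9: 'dog'
  Word 10: 'some'
  Word 11: 'big'
  Word 12: 'after'
  Word 13: 'but'
Total words: 13

13


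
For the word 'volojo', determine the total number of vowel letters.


Scanning each character of 'volojo':
  Position 1: 'v' -> consonant (running count: 0)
  Position 2: 'o' -> vowel (running count: 1)
  Position 3: 'l' -> consonant (running count: 1)
  Position 4: 'o' -> vowel (running count: 2)
  Position 5: 'j' -> consonant (running count: 2)
  Position 6: 'o' -> vowel (running count: 3)
Total vowels: 3

3


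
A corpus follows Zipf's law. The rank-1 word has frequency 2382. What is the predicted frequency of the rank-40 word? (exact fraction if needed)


Zipf's law: freq(rank) = f1 / rank
f1 = 2382, rank = 40
freq = 2382 / 40
GCD(2382, 40) = 2
Simplified: 1191/20

1191/20


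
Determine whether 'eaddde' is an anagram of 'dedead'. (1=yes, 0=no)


Sort characters of 'eaddde': 'adddee'
Sort characters of 'dedead': 'adddee'
Sorted forms match -> they ARE anagrams
Result: 1

1


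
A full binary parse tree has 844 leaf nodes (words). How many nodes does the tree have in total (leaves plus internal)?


Leaf nodes (terminals): 844
Internal nodes = n - 1 = 844 - 1 = 843
Total = leaves + internal = 844 + 843 = 1687

1687


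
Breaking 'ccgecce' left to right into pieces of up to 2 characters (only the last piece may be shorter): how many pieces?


'ccgecce' has 7 characters.
Chunking with max size 2:
  Chunk 1: 'cc' (positions 0-1)
  Chunk 2: 'ge' (positions 2-3)
  Chunk 3: 'cc' (positions 4-5)
  Chunk 4: 'e' (positions 6-6)
Total chunks: ceil(7 / 2) = 4

4


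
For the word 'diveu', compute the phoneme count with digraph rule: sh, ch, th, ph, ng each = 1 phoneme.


Parsing 'diveu' greedily, digraphs first:
  'd' -> consonant phoneme (phonemes so far: 1)
  'i' -> vowel phoneme (phonemes so far: 2)
  'v' -> consonant phoneme (phonemes so far: 3)
  'e' -> vowel phoneme (phonemes so far: 4)
  'u' -> vowel phoneme (phonemes so far: 5)
Total phonemes: 5

5


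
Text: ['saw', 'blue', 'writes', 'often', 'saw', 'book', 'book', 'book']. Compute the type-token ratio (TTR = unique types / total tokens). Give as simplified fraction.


Tokens: 8
Unique types: ('blue', 'book', 'often', 'saw', 'writes') = 5
TTR = 5/8
Already in lowest terms.

5/8


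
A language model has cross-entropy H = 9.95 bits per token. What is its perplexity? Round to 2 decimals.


Perplexity formula: PP = 2^H
H = 9.95
PP = 2^9.95
Decompose: 2^9.95 = 2^9 * 2^0.95
2^9 = 512, 2^0.95 ~ 1.9318727
PP ~ 512 * 1.9318727 = 989.1188224
Rounded to 2 decimals: 989.12

989.12


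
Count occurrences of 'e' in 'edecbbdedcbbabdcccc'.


Scanning 'edecbbdedcbbabdcccc' for 'e':
  Position 0: 'e' -> MATCH (count: 1)
  Position 2: 'e' -> MATCH (count: 2)
  Position 7: 'e' -> MATCH (count: 3)
Total occurrences of 'e': 3

3


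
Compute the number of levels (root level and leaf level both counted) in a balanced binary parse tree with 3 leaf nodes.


In a balanced binary tree with n leaves the deepest leaf is ceil(log2(n)) edges below the root,
so counting node levels inclusive of root and leaves gives ceil(log2(n)) + 1 levels.
log2(3) = 1.5850
ceil(1.5850) = 2
levels = 2 + 1 = 3

3


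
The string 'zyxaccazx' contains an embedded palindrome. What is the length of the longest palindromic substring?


Scanning 'zyxaccazx' for palindromic substrings.
Substring at positions 3-6: 'acca'.
Check: reverse('acca') = 'acca' -> palindrome confirmed.
Neighbouring characters ('x' / 'z') break symmetry, so it cannot extend further.
No longer palindromic substring exists; longest length = 4

4


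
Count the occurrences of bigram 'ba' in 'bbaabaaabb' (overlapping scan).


Scanning 'bbaabaaabb' for bigram 'ba':
  Position 0: 'bb' -> no
  Position 1: 'ba' -> MATCH
  Position 2: 'aa' -> no
  Position 3: 'ab' -> no
  Position 4: 'ba' -> MATCH
  Position 5: 'aa' -> no
  Position 6: 'aa' -> no
  Position 7: 'ab' -> no
  Position 8: 'bb' -> no
Total matches: 2

2


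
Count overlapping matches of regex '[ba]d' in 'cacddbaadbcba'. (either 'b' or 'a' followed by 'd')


Pattern: [ba]d means either 'b' or 'a' followed by 'd'.
Scanning 'cacddbaadbcba' position-by-position:
  Pos 0: window 'ca' -> no
  Pos 1: window 'ac' -> no
  Pos 2: window 'cd' -> no
  Pos 3: window 'dd' -> no
  Pos 4: window 'db' -> no
  Pos 5: window 'ba' -> no
  Pos 6: window 'aa' -> no
  Pos 7: window 'ad' -> MATCH
  Pos 8: window 'db' -> no
  Pos 9: window 'bc' -> no
  Pos 10: window 'cb' -> no
  Pos 11: window 'ba' -> no
  Pos 12: window 'a' -> no
Total matches: 1

1


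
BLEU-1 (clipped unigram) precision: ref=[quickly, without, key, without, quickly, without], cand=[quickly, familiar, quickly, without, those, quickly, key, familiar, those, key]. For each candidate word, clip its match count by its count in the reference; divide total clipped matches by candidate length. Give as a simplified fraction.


Reference word counts: {'key': 1, 'quickly': 2, 'without': 3}
Checking each candidate word (with clipping):
  'quickly' -> in reference (ref count 2, used 1/2) -> match (matches: 1)
  'familiar' -> not in reference -> no match (matches: 1)
  'quickly' -> in reference (ref count 2, used 2/2) -> match (matches: 2)
  'without' -> in reference (ref count 3, used 1/3) -> match (matches: 3)
  'those' -> not in reference -> no match (matches: 3)
  'quickly' -> ref count 2 already used up (2/2) -> clipped, no match (matches: 3)
  'key' -> in reference (ref count 1, used 1/1) -> match (matches: 4)
  'familiar' -> not in reference -> no match (matches: 4)
  'those' -> not in reference -> no match (matches: 4)
  'key' -> ref count 1 already used up (1/1) -> clipped, no match (matches: 4)
Clipped matches: 4, Candidate length: 10
Precision = 4/10 = 2/5

2/5


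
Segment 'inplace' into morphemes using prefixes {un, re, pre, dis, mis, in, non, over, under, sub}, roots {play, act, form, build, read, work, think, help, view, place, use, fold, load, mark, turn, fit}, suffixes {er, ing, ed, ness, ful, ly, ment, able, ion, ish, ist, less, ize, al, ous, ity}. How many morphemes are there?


Segmenting 'inplace' against the inventory:
  'in' -> prefix (morpheme 1)
  'place' -> root (morpheme 2)
Total morphemes: 2

2


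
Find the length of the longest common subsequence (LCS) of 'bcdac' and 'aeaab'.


DP table for LCS of 'bcdac' and 'aeaab':
       a  e  a  a  b
    0  0  0  0  0  0
  b 0  0  0  0  0  1
  c 0  0  0  0  0  1
  d 0  0  0  0  0  1
  a 0  1  1  1  1  1
  c 0  1  1  1  1  1
LCS: 'b'
LCS length = 1

1


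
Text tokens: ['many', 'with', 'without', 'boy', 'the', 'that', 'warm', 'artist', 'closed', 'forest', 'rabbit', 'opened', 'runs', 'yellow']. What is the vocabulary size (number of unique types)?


Listing all tokens and tracking unique types:
  Token 1: 'many' -> NEW (unique so far: 1)
  Token 2: 'with' -> NEW (unique so far: 2)
  Token 3: 'without' -> NEW (unique so far: 3)
  Token 4: 'boy' -> NEW (unique so far: 4)
  Token 5: 'the' -> NEW (unique so far: 5)
  Token 6: 'that' -> NEW (unique so far: 6)
  Token 7: 'warm' -> NEW (unique so far: 7)
  Token 8: 'artist' -> NEW (unique so far: 8)
  Token 9: 'closed' -> NEW (unique so far: 9)
  Token 10: 'forest' -> NEW (unique so far: 10)
  Token 11: 'rabbit' -> NEW (unique so far: 11)
  Token 12: 'opened' -> NEW (unique so far: 12)
  Token 13: 'runs' -> NEW (unique so far: 13)
  Token 14: 'yellow' -> NEW (unique so far: 14)
Unique types: ('artist', 'boy', 'closed', 'forest', 'many', 'opened', 'rabbit', 'runs', 'that', 'the', 'warm', 'with', 'without', 'yellow')
Vocabulary size: 14

14


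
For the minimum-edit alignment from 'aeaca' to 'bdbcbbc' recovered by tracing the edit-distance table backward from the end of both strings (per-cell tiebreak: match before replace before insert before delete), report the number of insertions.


Edit distance = 6. Backtracking from cell (5, 7) with preference match > replace > insert > delete,
then listing the resulting alignment 'aeaca' -> 'bdbcbbc' left to right:
  Step 1: replace a->b
  Step 2: replace e->d
  Step 3: replace a->b
  Step 4: keep 'c'
  Step 5: insert 'b' [insertion #1]
  Step 6: insert 'b' [insertion #2]
  Step 7: replace a->c
Total insertions: 2

2


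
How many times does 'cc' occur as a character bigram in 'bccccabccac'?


Scanning 'bccccabccac' for bigram 'cc':
  Position 0: 'bc' -> no
  Position 1: 'cc' -> MATCH
  Position 2: 'cc' -> MATCH
  Position 3: 'cc' -> MATCH
  Position 4: 'ca' -> no
  Position 5: 'ab' -> no
  Position 6: 'bc' -> no
  Position 7: 'cc' -> MATCH
  Position 8: 'ca' -> no
  Position 9: 'ac' -> no
Total matches: 4

4


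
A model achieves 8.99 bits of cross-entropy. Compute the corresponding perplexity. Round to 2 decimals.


Perplexity formula: PP = 2^H
H = 8.99
PP = 2^8.99
Decompose: 2^8.99 = 2^8 * 2^0.99
2^8 = 256, 2^0.99 ~ 1.9861850
PP ~ 256 * 1.9861850 = 508.4633600
Rounded to 2 decimals: 508.46

508.46


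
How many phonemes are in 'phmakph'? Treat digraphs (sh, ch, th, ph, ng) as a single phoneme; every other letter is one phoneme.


Parsing 'phmakph' greedily, digraphs first:
  'ph' -> digraph (1 consonant phoneme) (phonemes so far: 1)
  'm' -> consonant phoneme (phonemes so far: 2)
  'a' -> vowel phoneme (phonemes so far: 3)
  'k' -> consonant phoneme (phonemes so far: 4)
  'ph' -> digraph (1 consonant phoneme) (phonemes so far: 5)
Total phonemes: 5

5


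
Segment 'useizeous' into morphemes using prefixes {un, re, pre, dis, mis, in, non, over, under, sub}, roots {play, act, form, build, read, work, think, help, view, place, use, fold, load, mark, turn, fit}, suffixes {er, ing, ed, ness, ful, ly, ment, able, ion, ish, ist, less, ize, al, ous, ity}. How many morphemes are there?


Segmenting 'useizeous' against the inventory:
  'use' -> root (morpheme 1)
  'ize' -> suffix (morpheme 2)
  'ous' -> suffix (morpheme 3)
Total morphemes: 3

3


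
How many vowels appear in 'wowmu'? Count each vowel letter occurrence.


Scanning each character of 'wowmu':
  Position 1: 'w' -> consonant (running count: 0)
  Position 2: 'o' -> vowel (running count: 1)
  Position 3: 'w' -> consonant (running count: 1)
  Position 4: 'm' -> consonant (running count: 1)
  Position 5: 'u' -> vowel (running count: 2)
Total vowels: 2

2


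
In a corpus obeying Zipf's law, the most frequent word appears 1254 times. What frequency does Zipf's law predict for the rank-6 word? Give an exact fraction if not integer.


Zipf's law: freq(rank) = f1 / rank
f1 = 1254, rank = 6
freq = 1254 / 6
= 209

209


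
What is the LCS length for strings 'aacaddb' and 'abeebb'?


DP table for LCS of 'aacaddb' and 'abeebb':
       a  b  e  e  b  b
    0  0  0  0  0  0  0
  a 0  1  1  1  1  1  1
  a 0  1  1  1  1  1  1
  c 0  1  1  1  1  1  1
  a 0  1  1  1  1  1  1
  d 0  1  1  1  1  1  1
  d 0  1  1  1  1  1  1
  b 0  1  2  2  2  2  2
LCS: 'ab'
LCS length = 2

2


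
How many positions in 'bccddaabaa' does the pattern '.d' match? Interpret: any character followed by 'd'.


Pattern: .d means any character followed by 'd'.
Scanning 'bccddaabaa' position-by-position:
  Pos 0: window 'bc' -> no
  Pos 1: window 'cc' -> no
  Pos 2: window 'cd' -> MATCH
  Pos 3: window 'dd' -> MATCH
  Pos 4: window 'da' -> no
  Pos 5: window 'aa' -> no
  Pos 6: window 'ab' -> no
  Pos 7: window 'ba' -> no
  Pos 8: window 'aa' -> no
  Pos 9: window 'a' -> no
Total matches: 2

2


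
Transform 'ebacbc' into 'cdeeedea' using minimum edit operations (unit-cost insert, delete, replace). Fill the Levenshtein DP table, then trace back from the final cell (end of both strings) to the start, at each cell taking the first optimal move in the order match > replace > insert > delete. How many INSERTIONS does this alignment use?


Edit distance = 7. Backtracking from cell (6, 8) with preference match > replace > insert > delete,
then listing the resulting alignment 'ebacbc' -> 'cdeeedea' left to right:
  Step 1: insert 'c' [insertion #1]
  Step 2: insert 'd' [insertion #2]
  Step 3: keep 'e'
  Step 4: replace b->e
  Step 5: replace a->e
  Step 6: replace c->d
  Step 7: replace b->e
  Step 8: replace c->a
Total insertions: 2

2


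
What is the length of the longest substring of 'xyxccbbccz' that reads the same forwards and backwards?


Scanning 'xyxccbbccz' for palindromic substrings.
Substring at positions 3-8: 'ccbbcc'.
Check: reverse('ccbbcc') = 'ccbbcc' -> palindrome confirmed.
Neighbouring characters ('x' / 'z') break symmetry, so it cannot extend further.
No longer palindromic substring exists; longest length = 6

6


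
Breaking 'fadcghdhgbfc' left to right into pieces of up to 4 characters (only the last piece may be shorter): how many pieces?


'fadcghdhgbfc' has 12 characters.
Chunking with max size 4:
  Chunk 1: 'fadc' (positions 0-3)
  Chunk 2: 'ghdh' (positions 4-7)
  Chunk 3: 'gbfc' (positions 8-11)
Total chunks: ceil(12 / 4) = 3

3


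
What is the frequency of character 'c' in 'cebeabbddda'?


Scanning 'cebeabbddda' for 'c':
  Position 0: 'c' -> MATCH (count: 1)
Total occurrences of 'c': 1

1


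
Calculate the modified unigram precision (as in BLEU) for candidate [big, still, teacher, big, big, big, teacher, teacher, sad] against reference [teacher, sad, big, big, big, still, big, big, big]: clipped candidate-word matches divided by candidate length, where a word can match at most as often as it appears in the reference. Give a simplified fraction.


Reference word counts: {'big': 6, 'sad': 1, 'still': 1, 'teacher': 1}
Checking each candidate word (with clipping):
  'big' -> in reference (ref count 6, used 1/6) -> match (matches: 1)
  'still' -> in reference (ref count 1, used 1/1) -> match (matches: 2)
  'teacher' -> in reference (ref count 1, used 1/1) -> match (matches: 3)
  'big' -> in reference (ref count 6, used 2/6) -> match (matches: 4)
  'big' -> in reference (ref count 6, used 3/6) -> match (matches: 5)
  'big' -> in reference (ref count 6, used 4/6) -> match (matches: 6)
  'teacher' -> ref count 1 already used up (1/1) -> clipped, no match (matches: 6)
  'teacher' -> ref count 1 already used up (1/1) -> clipped, no match (matches: 6)
  'sad' -> in reference (ref count 1, used 1/1) -> match (matches: 7)
Clipped matches: 7, Candidate length: 9
Precision = 7/9

7/9


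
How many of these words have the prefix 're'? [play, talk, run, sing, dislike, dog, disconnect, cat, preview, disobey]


Checking each word for prefix 're':
  'play' -> no (count: 0)
  'talk' -> no (count: 0)
  'run' -> no (count: 0)
  'sing' -> no (count: 0)
  'dislike' -> no (count: 0)
  'dog' -> no (count: 0)
  'disconnect' -> no (count: 0)
  'cat' -> no (count: 0)
  'preview' -> no (count: 0)
  'disobey' -> no (count: 0)
Total with prefix 're': 0

0


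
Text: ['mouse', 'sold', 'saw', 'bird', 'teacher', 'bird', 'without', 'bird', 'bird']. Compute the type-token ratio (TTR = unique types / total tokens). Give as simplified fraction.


Tokens: 9
Unique types: ('bird', 'mouse', 'saw', 'sold', 'teacher', 'without') = 6
TTR = 6/9
Simplify: divide both by 3 -> 2/3
TTR = 2/3

2/3


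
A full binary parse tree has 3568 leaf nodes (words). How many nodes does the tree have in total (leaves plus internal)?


Leaf nodes (terminals): 3568
Internal nodes = n - 1 = 3568 - 1 = 3567
Total = leaves + internal = 3568 + 3567 = 7135

7135


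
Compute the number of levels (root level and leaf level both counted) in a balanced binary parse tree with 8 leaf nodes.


In a balanced binary tree with n leaves the deepest leaf is ceil(log2(n)) edges below the root,
so counting node levels inclusive of root and leaves gives ceil(log2(n)) + 1 levels.
log2(8) = 3.0000
ceil(3.0000) = 3
levels = 3 + 1 = 4

4


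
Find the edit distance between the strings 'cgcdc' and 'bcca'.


Building DP table for s1='cgcdc' (len 5) and s2='bcca' (len 4):
       b  c  c  a
    0  1  2  3  4
  c 1  1  1  2  3
  g 2  2  2  2  3
  c 3  3  2  2  3
  d 4  4  3  3  3
  c 5  5  4  3  4
Edit distance = dp[5][4] = 4

4


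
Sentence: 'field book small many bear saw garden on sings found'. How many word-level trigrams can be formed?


Word trigrams from [10] words:
  Trigram 1: (field book small)
  Trigram 2: (book small many)
  Trigram 3: (small many bear)
  Trigram 4: (many bear saw)
  Trigram 5: (bear saw garden)
  Trigram 6: (saw garden on)
  Trigram 7: (garden on sings)
  Trigram 8: (on sings found)
Total word trigrams: 10 - 2 = 8

8


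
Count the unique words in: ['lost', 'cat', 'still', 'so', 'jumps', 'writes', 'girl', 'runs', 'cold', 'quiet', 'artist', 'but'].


Listing all tokens and tracking unique types:
  Token 1: 'lost' -> NEW (unique so far: 1)
  Token 2: 'cat' -> NEW (unique so far: 2)
  Token 3: 'still' -> NEW (unique so far: 3)
  Token 4: 'so' -> NEW (unique so far: 4)
  Token 5: 'jumps' -> NEW (unique so far: 5)
  Token 6: 'writes' -> NEW (unique so far: 6)
  Token 7: 'girl' -> NEW (unique so far: 7)
  Token 8: 'runs' -> NEW (unique so far: 8)
  Token 9: 'cold' -> NEW (unique so far: 9)
  Token 10: 'quiet' -> NEW (unique so far: 10)
  Token 11: 'artist' -> NEW (unique so far: 11)
  Token 12: 'but' -> NEW (unique so far: 12)
Unique types: ('artist', 'but', 'cat', 'cold', 'girl', 'jumps', 'lost', 'quiet', 'runs', 'so', 'still', 'writes')
Vocabulary size: 12

12


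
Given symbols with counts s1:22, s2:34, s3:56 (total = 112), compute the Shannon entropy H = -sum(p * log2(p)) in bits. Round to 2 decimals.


Computing entropy H = -sum(p_i * log2(p_i)):
  s1: p = 22/112 = 0.1964, -p*log2(p) = 0.4612
  s2: p = 34/112 = 0.3036, -p*log2(p) = 0.5221
  s3: p = 56/112 = 0.5000, -p*log2(p) = 0.5000
H = sum of terms = 1.4833
Rounded to 2 decimals: 1.48

1.48


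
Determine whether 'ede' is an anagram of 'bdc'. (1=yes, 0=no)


Sort characters of 'ede': 'dee'
Sort characters of 'bdc': 'bcd'
Sorted forms differ -> they are NOT anagrams
Result: 0

0


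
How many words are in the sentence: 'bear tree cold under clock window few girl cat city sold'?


Counting words by splitting on spaces:
  Word 1: 'bear'
  Word 2: 'tree'
  Word 3: 'cold'
  Word 4: 'under'
  Word 5: 'clock'
  Word 6: 'window'
  Word 7: 'few'
  Word 8: 'girl'
  Word 9: 'cat'
  Word 10: 'city'
  Word 11: 'sold'
Total words: 11

11


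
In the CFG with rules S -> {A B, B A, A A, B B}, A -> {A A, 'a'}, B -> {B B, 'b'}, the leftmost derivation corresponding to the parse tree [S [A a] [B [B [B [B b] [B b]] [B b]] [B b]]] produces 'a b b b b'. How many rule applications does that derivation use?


Every bracketed nonterminal node [X ...] in the tree is produced by exactly one rule application.
Reading the tree off as a leftmost derivation:
  Step 1: S  =>  A B   (applied S -> A B)
  Step 2: A B  =>  a B   (applied A -> a)
  Step 3: a B  =>  a B B   (applied B -> B B)
  Step 4: a B B  =>  a B B B   (applied B -> B B)
  Step 5: a B B B  =>  a B B B B   (applied B -> B B)
  Step 6: a B B B B  =>  a b B B B   (applied B -> b)
  Step 7: a b B B B  =>  a b b B B   (applied B -> b)
  Step 8: a b b B B  =>  a b b b B   (applied B -> b)
  Step 9: a b b b B  =>  a b b b b   (applied B -> b)
Final yield: a b b b b
Total rewrite steps: 9

9


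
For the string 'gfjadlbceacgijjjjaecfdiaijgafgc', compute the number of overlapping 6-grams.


String 'gfjadlbceacgijjjjaecfdiaijgafgc' has length L = 31.
Number of overlapping n-grams = L - n + 1
Substituting: 31 - 6 + 1 = 26

26


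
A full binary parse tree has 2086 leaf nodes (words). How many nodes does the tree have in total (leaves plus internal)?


Leaf nodes (terminals): 2086
Internal nodes = n - 1 = 2086 - 1 = 2085
Total = leaves + internal = 2086 + 2085 = 4171

4171


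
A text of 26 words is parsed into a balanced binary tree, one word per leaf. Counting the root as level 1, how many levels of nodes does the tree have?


In a balanced binary tree with n leaves the deepest leaf is ceil(log2(n)) edges below the root,
so counting node levels inclusive of root and leaves gives ceil(log2(n)) + 1 levels.
log2(26) = 4.7004
ceil(4.7004) = 5
levels = 5 + 1 = 6

6


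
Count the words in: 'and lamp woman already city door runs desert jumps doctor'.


Counting words by splitting on spaces:
  Word 1: 'and'
  Word 2: 'lamp'
  Word 3: 'woman'
  Word 4: 'already'
  Word 5: 'city'
  Word 6: 'door'
  Word 7: 'runs'
  Word 8: 'desert'
  Word 9: 'jumps'
  Word 10: 'doctor'
Total words: 10

10


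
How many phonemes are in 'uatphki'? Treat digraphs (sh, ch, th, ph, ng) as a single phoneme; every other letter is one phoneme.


Parsing 'uatphki' greedily, digraphs first:
  'u' -> vowel phoneme (phonemes so far: 1)
  'a' -> vowel phoneme (phonemes so far: 2)
  't' -> consonant phoneme (phonemes so far: 3)
  'ph' -> digraph (1 consonant phoneme) (phonemes so far: 4)
  'k' -> consonant phoneme (phonemes so far: 5)
  'i' -> vowel phoneme (phonemes so far: 6)
Total phonemes: 6

6


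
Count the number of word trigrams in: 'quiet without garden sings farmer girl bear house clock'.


Word trigrams from [9] words:
  Trigram 1: (quiet without garden)
  Trigram 2: (without garden sings)
  Trigram 3: (garden sings farmer)
  Trigram 4: (sings farmer girl)
  Trigram 5: (farmer girl bear)
  Trigram 6: (girl bear house)
  Trigram 7: (bear house clock)
Total word trigrams: 9 - 2 = 7

7


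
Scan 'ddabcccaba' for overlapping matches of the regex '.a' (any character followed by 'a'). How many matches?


Pattern: .a means any character followed by 'a'.
Scanning 'ddabcccaba' position-by-position:
  Pos 0: window 'dd' -> no
  Pos 1: window 'da' -> MATCH
  Pos 2: window 'ab' -> no
  Pos 3: window 'bc' -> no
  Pos 4: window 'cc' -> no
  Pos 5: window 'cc' -> no
  Pos 6: window 'ca' -> MATCH
  Pos 7: window 'ab' -> no
  Pos 8: window 'ba' -> MATCH
  Pos 9: window 'a' -> no
Total matches: 3

3


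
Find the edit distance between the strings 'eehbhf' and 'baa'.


Building DP table for s1='eehbhf' (len 6) and s2='baa' (len 3):
       b  a  a
    0  1  2  3
  e 1  1  2  3
  e 2  2  2  3
  h 3  3  3  3
  b 4  3  4  4
  h 5  4  4  5
  f 6  5  5  5
Edit distance = dp[6][3] = 5

5


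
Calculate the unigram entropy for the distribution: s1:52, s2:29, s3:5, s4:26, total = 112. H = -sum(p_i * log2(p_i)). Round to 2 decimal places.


Computing entropy H = -sum(p_i * log2(p_i)):
  s1: p = 52/112 = 0.4643, -p*log2(p) = 0.5139
  s2: p = 29/112 = 0.2589, -p*log2(p) = 0.5047
  s3: p = 5/112 = 0.0446, -p*log2(p) = 0.2002
  s4: p = 26/112 = 0.2321, -p*log2(p) = 0.4891
H = sum of terms = 1.7079
Rounded to 2 decimals: 1.71

1.71


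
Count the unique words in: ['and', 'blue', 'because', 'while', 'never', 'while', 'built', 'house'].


Listing all tokens and tracking unique types:
  Token 1: 'and' -> NEW (unique so far: 1)
  Token 2: 'blue' -> NEW (unique so far: 2)
  Token 3: 'because' -> NEW (unique so far: 3)
  Token 4: 'while' -> NEW (unique so far: 4)
  Token 5: 'never' -> NEW (unique so far: 5)
  Token 6: 'while' -> duplicate (unique so far: 5)
  Token 7: 'built' -> NEW (unique so far: 6)
  Token 8: 'house' -> NEW (unique so far: 7)
Unique types: ('and', 'because', 'blue', 'built', 'house', 'never', 'while')
Vocabulary size: 7

7


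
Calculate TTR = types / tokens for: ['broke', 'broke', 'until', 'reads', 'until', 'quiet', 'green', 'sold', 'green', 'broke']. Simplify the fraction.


Tokens: 10
Unique types: ('broke', 'green', 'quiet', 'reads', 'sold', 'until') = 6
TTR = 6/10
Simplify: divide both by 2 -> 3/5
TTR = 3/5

3/5


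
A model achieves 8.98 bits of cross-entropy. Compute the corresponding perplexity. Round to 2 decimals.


Perplexity formula: PP = 2^H
H = 8.98
PP = 2^8.98
Decompose: 2^8.98 = 2^8 * 2^0.98
2^8 = 256, 2^0.98 ~ 1.9724654
PP ~ 256 * 1.9724654 = 504.9511424
Rounded to 2 decimals: 504.95

504.95


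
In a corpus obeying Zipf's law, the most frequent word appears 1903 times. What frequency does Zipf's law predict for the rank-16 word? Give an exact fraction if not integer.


Zipf's law: freq(rank) = f1 / rank
f1 = 1903, rank = 16
freq = 1903 / 16
GCD(1903, 16) = 1
Simplified: 1903/16

1903/16


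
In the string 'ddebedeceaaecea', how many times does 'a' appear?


Scanning 'ddebedeceaaecea' for 'a':
  Position 9: 'a' -> MATCH (count: 1)
  Position 10: 'a' -> MATCH (count: 2)
  Position 14: 'a' -> MATCH (count: 3)
Total occurrences of 'a': 3

3


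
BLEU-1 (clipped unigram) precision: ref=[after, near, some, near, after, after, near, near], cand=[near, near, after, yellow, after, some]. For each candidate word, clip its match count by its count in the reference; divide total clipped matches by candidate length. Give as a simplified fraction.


Reference word counts: {'after': 3, 'near': 4, 'some': 1}
Checking each candidate word (with clipping):
  'near' -> in reference (ref count 4, used 1/4) -> match (matches: 1)
  'near' -> in reference (ref count 4, used 2/4) -> match (matches: 2)
  'after' -> in reference (ref count 3, used 1/3) -> match (matches: 3)
  'yellow' -> not in reference -> no match (matches: 3)
  'after' -> in reference (ref count 3, used 2/3) -> match (matches: 4)
  'some' -> in reference (ref count 1, used 1/1) -> match (matches: 5)
Clipped matches: 5, Candidate length: 6
Precision = 5/6

5/6


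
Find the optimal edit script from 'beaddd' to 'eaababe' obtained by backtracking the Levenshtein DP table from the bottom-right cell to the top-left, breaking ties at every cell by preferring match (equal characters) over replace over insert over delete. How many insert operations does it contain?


Edit distance = 6. Backtracking from cell (6, 7) with preference match > replace > insert > delete,
then listing the resulting alignment 'beaddd' -> 'eaababe' left to right:
  Step 1: replace b->e
  Step 2: replace e->a
  Step 3: keep 'a'
  Step 4: insert 'b' [insertion #1]
  Step 5: replace d->a
  Step 6: replace d->b
  Step 7: replace d->e
Total insertions: 1

1


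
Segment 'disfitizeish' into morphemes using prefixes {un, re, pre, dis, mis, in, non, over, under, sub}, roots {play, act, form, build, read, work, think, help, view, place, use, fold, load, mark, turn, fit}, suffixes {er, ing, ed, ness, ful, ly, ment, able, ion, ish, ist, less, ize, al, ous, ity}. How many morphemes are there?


Segmenting 'disfitizeish' against the inventory:
  'dis' -> prefix (morpheme 1)
  'fit' -> root (morpheme 2)
  'ize' -> suffix (morpheme 3)
  'ish' -> suffix (morpheme 4)
Total morphemes: 4

4


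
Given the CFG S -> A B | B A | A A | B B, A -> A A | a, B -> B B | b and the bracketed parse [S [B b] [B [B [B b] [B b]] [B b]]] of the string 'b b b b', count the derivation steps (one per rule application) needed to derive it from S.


Every bracketed nonterminal node [X ...] in the tree is produced by exactly one rule application.
Reading the tree off as a leftmost derivation:
  Step 1: S  =>  B B   (applied S -> B B)
  Step 2: B B  =>  b B   (applied B -> b)
  Step 3: b B  =>  b B B   (applied B -> B B)
  Step 4: b B B  =>  b B B B   (applied B -> B B)
  Step 5: b B B B  =>  b b B B   (applied B -> b)
  Step 6: b b B B  =>  b b b B   (applied B -> b)
  Step 7: b b b B  =>  b b b b   (applied B -> b)
Final yield: b b b b
Total rewrite steps: 7

7


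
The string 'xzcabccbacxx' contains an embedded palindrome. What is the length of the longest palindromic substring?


Scanning 'xzcabccbacxx' for palindromic substrings.
Substring at positions 2-9: 'cabccbac'.
Check: reverse('cabccbac') = 'cabccbac' -> palindrome confirmed.
Neighbouring characters ('z' / 'x') break symmetry, so it cannot extend further.
No longer palindromic substring exists; longest length = 8

8


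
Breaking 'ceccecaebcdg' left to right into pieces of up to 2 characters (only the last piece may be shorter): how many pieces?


'ceccecaebcdg' has 12 characters.
Chunking with max size 2:
  Chunk 1: 'ce' (positions 0-1)
  Chunk 2: 'cc' (positions 2-3)
  Chunk 3: 'ec' (positions 4-5)
  Chunk 4: 'ae' (positions 6-7)
  Chunk 5: 'bc' (positions 8-9)
  Chunk 6: 'dg' (positions 10-11)
Total chunks: ceil(12 / 2) = 6

6


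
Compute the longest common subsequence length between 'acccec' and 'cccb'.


DP table for LCS of 'acccec' and 'cccb':
       c  c  c  b
    0  0  0  0  0
  a 0  0  0  0  0
  c 0  1  1  1  1
  c 0  1  2  2  2
  c 0  1  2  3  3
  e 0  1  2  3  3
  c 0  1  2  3  3
LCS: 'ccc'
LCS length = 3

3


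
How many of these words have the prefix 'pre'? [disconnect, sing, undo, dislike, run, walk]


Checking each word for prefix 'pre':
  'disconnect' -> no (count: 0)
  'sing' -> no (count: 0)
  'undo' -> no (count: 0)
  'dislike' -> no (count: 0)
  'run' -> no (count: 0)
  'walk' -> no (count: 0)
Total with prefix 'pre': 0

0


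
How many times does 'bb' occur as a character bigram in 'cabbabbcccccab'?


Scanning 'cabbabbcccccab' for bigram 'bb':
  Position 0: 'ca' -> no
  Position 1: 'ab' -> no
  Position 2: 'bb' -> MATCH
  Position 3: 'ba' -> no
  Position 4: 'ab' -> no
  Position 5: 'bb' -> MATCH
  Position 6: 'bc' -> no
  Position 7: 'cc' -> no
  Position 8: 'cc' -> no
  Position 9: 'cc' -> no
  Position 10: 'cc' -> no
  Position 11: 'ca' -> no
  Position 12: 'ab' -> no
Total matches: 2

2


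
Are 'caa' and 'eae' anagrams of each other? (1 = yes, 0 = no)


Sort characters of 'caa': 'aac'
Sort characters of 'eae': 'aee'
Sorted forms differ -> they are NOT anagrams
Result: 0

0


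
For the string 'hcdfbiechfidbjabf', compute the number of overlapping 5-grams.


String 'hcdfbiechfidbjabf' has length L = 17.
Number of overlapping n-grams = L - n + 1
Substituting: 17 - 5 + 1 = 13

13


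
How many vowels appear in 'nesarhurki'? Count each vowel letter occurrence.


Scanning each character of 'nesarhurki':
  Position 1: 'n' -> consonant (running count: 0)
  Position 2: 'e' -> vowel (running count: 1)
  Position 3: 's' -> consonant (running count: 1)
  Position 4: 'a' -> vowel (running count: 2)
  Position 5: 'r' -> consonant (running count: 2)
  Position 6: 'h' -> consonant (running count: 2)
  Position 7: 'u' -> vowel (running count: 3)
  Position 8: 'r' -> consonant (running count: 3)
  Position 9: 'k' -> consonant (running count: 3)
  Position 10: 'i' -> vowel (running count: 4)
Total vowels: 4

4


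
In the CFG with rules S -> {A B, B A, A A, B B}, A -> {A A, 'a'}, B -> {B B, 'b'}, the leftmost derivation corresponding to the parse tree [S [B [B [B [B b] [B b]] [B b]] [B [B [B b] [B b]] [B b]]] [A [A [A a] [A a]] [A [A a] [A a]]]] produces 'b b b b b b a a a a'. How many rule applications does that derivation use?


Every bracketed nonterminal node [X ...] in the tree is produced by exactly one rule application.
Reading the tree off as a leftmost derivation:
  Step 1: S  =>  B A   (applied S -> B A)
  Step 2: B A  =>  B B A   (applied B -> B B)
  Step 3: B B A  =>  B B B A   (applied B -> B B)
  Step 4: B B B A  =>  B B B B A   (applied B -> B B)
  Step 5: B B B B A  =>  b B B B A   (applied B -> b)
  Step 6: b B B B A  =>  b b B B A   (applied B -> b)
  Step 7: b b B B A  =>  b b b B A   (applied B -> b)
  Step 8: b b b B A  =>  b b b B B A   (applied B -> B B)
  Step 9: b b b B B A  =>  b b b B B B A   (applied B -> B B)
  Step 10: b b b B B B A  =>  b b b b B B A   (applied B -> b)
  Step 11: b b b b B B A  =>  b b b b b B A   (applied B -> b)
  Step 12: b b b b b B A  =>  b b b b b b A   (applied B -> b)
  Step 13: b b b b b b A  =>  b b b b b b A A   (applied A -> A A)
  Step 14: b b b b b b A A  =>  b b b b b b A A A   (applied A -> A A)
  Step 15: b b b b b b A A A  =>  b b b b b b a A A   (applied A -> a)
  Step 16: b b b b b b a A A  =>  b b b b b b a a A   (applied A -> a)
  Step 17: b b b b b b a a A  =>  b b b b b b a a A A   (applied A -> A A)
  Step 18: b b b b b b a a A A  =>  b b b b b b a a a A   (applied A -> a)
  Step 19: b b b b b b a a a A  =>  b b b b b b a a a a   (applied A -> a)
Final yield: b b b b b b a a a a
Total rewrite steps: 19

19


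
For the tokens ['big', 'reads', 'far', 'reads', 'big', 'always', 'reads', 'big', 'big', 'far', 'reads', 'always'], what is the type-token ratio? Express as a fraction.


Tokens: 12
Unique types: ('always', 'big', 'far', 'reads') = 4
TTR = 4/12
Simplify: divide both by 4 -> 1/3
TTR = 1/3

1/3


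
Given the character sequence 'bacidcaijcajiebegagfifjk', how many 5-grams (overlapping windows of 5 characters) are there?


String 'bacidcaijcajiebegagfifjk' has length L = 24.
Number of overlapping n-grams = L - n + 1
Substituting: 24 - 5 + 1 = 20

20


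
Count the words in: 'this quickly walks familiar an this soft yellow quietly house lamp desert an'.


Counting words by splitting on spaces:
  Word 1: 'this'
  Word 2: 'quickly'
  Word 3: 'walks'
  Word 4: 'familiar'
  Word 5: 'an'
  Word 6: 'this'
  Word 7: 'soft'
  Word 8: 'yellow'
  Word 9: 'quietly'
  Word 10: 'house'
  Word 11: 'lamp'
  Word 12: 'desert'
  Word 13: 'an'
Total words: 13

13


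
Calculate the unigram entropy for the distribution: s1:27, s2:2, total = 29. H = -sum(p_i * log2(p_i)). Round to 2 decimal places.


Computing entropy H = -sum(p_i * log2(p_i)):
  s1: p = 27/29 = 0.9310, -p*log2(p) = 0.0960
  s2: p = 2/29 = 0.0690, -p*log2(p) = 0.2661
H = sum of terms = 0.3621
Rounded to 2 decimals: 0.36

0.36


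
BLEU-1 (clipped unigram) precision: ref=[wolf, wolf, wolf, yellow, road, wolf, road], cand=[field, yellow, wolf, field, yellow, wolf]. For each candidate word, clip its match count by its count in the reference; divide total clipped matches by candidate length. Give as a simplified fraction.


Reference word counts: {'road': 2, 'wolf': 4, 'yellow': 1}
Checking each candidate word (with clipping):
  'field' -> not in reference -> no match (matches: 0)
  'yellow' -> in reference (ref count 1, used 1/1) -> match (matches: 1)
  'wolf' -> in reference (ref count 4, used 1/4) -> match (matches: 2)
  'field' -> not in reference -> no match (matches: 2)
  'yellow' -> ref count 1 already used up (1/1) -> clipped, no match (matches: 2)
  'wolf' -> in reference (ref count 4, used 2/4) -> match (matches: 3)
Clipped matches: 3, Candidate length: 6
Precision = 3/6 = 1/2

1/2


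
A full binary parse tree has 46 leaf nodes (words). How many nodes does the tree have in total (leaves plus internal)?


Leaf nodes (terminals): 46
Internal nodes = n - 1 = 46 - 1 = 45
Total = leaves + internal = 46 + 45 = 91

91


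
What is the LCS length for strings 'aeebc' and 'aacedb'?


DP table for LCS of 'aeebc' and 'aacedb':
       a  a  c  e  d  b
    0  0  0  0  0  0  0
  a 0  1  1  1  1  1  1
  e 0  1  1  1  2  2  2
  e 0  1  1  1  2  2  2
  b 0  1  1  1  2  2  3
  c 0  1  1  2  2  2  3
LCS: 'aeb'
LCS length = 3

3


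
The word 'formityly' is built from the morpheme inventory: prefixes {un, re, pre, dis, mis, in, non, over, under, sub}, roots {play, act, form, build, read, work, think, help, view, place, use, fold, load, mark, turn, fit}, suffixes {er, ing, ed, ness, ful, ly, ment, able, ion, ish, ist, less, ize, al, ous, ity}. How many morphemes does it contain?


Segmenting 'formityly' against the inventory:
  'form' -> root (morpheme 1)
  'ity' -> suffix (morpheme 2)
  'ly' -> suffix (morpheme 3)
Total morphemes: 3

3


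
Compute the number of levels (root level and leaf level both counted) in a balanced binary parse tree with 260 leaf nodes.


In a balanced binary tree with n leaves the deepest leaf is ceil(log2(n)) edges below the root,
so counting node levels inclusive of root and leaves gives ceil(log2(n)) + 1 levels.
log2(260) = 8.0224
ceil(8.0224) = 9
levels = 9 + 1 = 10

10


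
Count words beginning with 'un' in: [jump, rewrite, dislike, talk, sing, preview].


Checking each word for prefix 'un':
  'jump' -> no (count: 0)
  'rewrite' -> no (count: 0)
  'dislike' -> no (count: 0)
  'talk' -> no (count: 0)
  'sing' -> no (count: 0)
  'preview' -> no (count: 0)
Total with prefix 'un': 0

0


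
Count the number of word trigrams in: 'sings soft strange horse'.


Word trigrams from [4] words:
  Trigram 1: (sings soft strange)
  Trigram 2: (soft strange horse)
Total word trigrams: 4 - 2 = 2

2


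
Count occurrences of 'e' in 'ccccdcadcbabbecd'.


Scanning 'ccccdcadcbabbecd' for 'e':
  Position 13: 'e' -> MATCH (count: 1)
Total occurrences of 'e': 1

1


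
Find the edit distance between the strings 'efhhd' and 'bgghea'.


Building DP table for s1='efhhd' (len 5) and s2='bgghea' (len 6):
       b  g  g  h  e  a
    0  1  2  3  4  5  6
  e 1  1  2  3  4  4  5
  f 2  2  2  3  4  5  5
  h 3  3  3  3  3  4  5
  h 4  4  4  4  3  4  5
  d 5  5  5  5  4  4  5
Edit distance = dp[5][6] = 5

5


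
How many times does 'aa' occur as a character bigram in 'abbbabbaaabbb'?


Scanning 'abbbabbaaabbb' for bigram 'aa':
  Position 0: 'ab' -> no
  Position 1: 'bb' -> no
  Position 2: 'bb' -> no
  Position 3: 'ba' -> no
  Position 4: 'ab' -> no
  Position 5: 'bb' -> no
  Position 6: 'ba' -> no
  Position 7: 'aa' -> MATCH
  Position 8: 'aa' -> MATCH
  Position 9: 'ab' -> no
  Position 10: 'bb' -> no
  Position 11: 'bb' -> no
Total matches: 2

2


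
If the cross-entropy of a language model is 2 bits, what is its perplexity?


Perplexity formula: PP = 2^H
H = 2
PP = 2^2
Steps: 2^1 = 2, 2^2 = 4
PP = 4

4


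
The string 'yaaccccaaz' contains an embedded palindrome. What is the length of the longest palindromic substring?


Scanning 'yaaccccaaz' for palindromic substrings.
Substring at positions 1-8: 'aaccccaa'.
Check: reverse('aaccccaa') = 'aaccccaa' -> palindrome confirmed.
Neighbouring characters ('y' / 'z') break symmetry, so it cannot extend further.
No longer palindromic substring exists; longest length = 8

8


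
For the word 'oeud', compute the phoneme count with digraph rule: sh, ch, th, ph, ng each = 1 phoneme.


Parsing 'oeud' greedily, digraphs first:
  'o' -> vowel phoneme (phonemes so far: 1)
  'e' -> vowel phoneme (phonemes so far: 2)
  'u' -> vowel phoneme (phonemes so far: 3)
  'd' -> consonant phoneme (phonemes so far: 4)
Total phonemes: 4

4


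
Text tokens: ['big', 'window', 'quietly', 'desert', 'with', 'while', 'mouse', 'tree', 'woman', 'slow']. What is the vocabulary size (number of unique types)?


Listing all tokens and tracking unique types:
  Token 1: 'big' -> NEW (unique so far: 1)
  Token 2: 'window' -> NEW (unique so far: 2)
  Token 3: 'quietly' -> NEW (unique so far: 3)
  Token 4: 'desert' -> NEW (unique so far: 4)
  Token 5: 'with' -> NEW (unique so far: 5)
  Token 6: 'while' -> NEW (unique so far: 6)
  Token 7: 'mouse' -> NEW (unique so far: 7)
  Token 8: 'tree' -> NEW (unique so far: 8)
  Token 9: 'woman' -> NEW (unique so far: 9)
  Token 10: 'slow' -> NEW (unique so far: 10)
Unique types: ('big', 'desert', 'mouse', 'quietly', 'slow', 'tree', 'while', 'window', 'with', 'woman')
Vocabulary size: 10

10


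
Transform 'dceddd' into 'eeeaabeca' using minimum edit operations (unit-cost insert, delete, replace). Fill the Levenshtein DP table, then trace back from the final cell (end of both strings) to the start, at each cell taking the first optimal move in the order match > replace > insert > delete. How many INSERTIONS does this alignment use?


Edit distance = 8. Backtracking from cell (6, 9) with preference match > replace > insert > delete,
then listing the resulting alignment 'dceddd' -> 'eeeaabeca' left to right:
  Step 1: replace d->e
  Step 2: replace c->e
  Step 3: keep 'e'
  Step 4: insert 'a' [insertion #1]
  Step 5: insert 'a' [insertion #2]
  Step 6: insert 'b' [insertion #3]
  Step 7: replace d->e
  Step 8: replace d->c
  Step 9: replace d->a
Total insertions: 3

3


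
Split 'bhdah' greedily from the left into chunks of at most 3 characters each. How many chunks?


'bhdah' has 5 characters.
Chunking with max size 3:
  Chunk 1: 'bhd' (positions 0-2)
  Chunk 2: 'ah' (positions 3-4)
Total chunks: ceil(5 / 3) = 2

2


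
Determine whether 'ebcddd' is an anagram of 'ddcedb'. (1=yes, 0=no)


Sort characters of 'ebcddd': 'bcddde'
Sort characters of 'ddcedb': 'bcddde'
Sorted forms match -> they ARE anagrams
Result: 1

1
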